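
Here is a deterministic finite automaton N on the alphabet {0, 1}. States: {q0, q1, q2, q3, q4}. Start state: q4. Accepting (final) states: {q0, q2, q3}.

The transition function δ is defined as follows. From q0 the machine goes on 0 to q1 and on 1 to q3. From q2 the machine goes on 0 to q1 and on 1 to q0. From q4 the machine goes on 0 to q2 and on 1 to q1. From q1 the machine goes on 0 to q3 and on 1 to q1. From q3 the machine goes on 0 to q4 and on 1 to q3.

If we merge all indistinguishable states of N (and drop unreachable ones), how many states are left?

2

Every state is reachable, so we keep all 5.
Initial partition by acceptance: {q0,q2,q3} | {q1,q4}.
The partition is now stable with 2 blocks: {q0,q2,q3} | {q1,q4}.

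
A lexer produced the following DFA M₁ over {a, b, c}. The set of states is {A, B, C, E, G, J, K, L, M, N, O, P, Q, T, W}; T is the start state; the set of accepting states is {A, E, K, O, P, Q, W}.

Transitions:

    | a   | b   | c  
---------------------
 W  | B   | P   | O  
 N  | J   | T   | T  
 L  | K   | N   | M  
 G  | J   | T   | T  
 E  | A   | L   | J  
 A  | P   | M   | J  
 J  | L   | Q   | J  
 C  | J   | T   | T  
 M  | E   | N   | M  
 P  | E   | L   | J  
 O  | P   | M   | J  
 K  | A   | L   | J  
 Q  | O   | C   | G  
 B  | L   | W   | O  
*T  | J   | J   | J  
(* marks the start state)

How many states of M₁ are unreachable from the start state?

BFS from T reaches {A, C, E, G, J, K, L, M, N, O, P, Q, T}; the 2 state(s) B, W are never visited.

2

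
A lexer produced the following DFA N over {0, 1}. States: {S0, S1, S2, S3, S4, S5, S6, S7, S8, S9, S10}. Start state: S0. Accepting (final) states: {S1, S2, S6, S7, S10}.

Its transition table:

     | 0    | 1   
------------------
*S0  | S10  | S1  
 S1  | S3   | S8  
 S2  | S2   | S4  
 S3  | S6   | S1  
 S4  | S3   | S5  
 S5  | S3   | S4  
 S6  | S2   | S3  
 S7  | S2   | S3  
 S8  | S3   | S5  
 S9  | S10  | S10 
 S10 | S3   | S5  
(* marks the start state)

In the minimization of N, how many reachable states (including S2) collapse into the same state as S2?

1

States {S7,S9} cannot be reached from the start state, so discard them.
Initial partition by acceptance: {S1,S2,S6,S10} | {S0,S3,S4,S5,S8}.
Refine {S1,S2,S6,S10} on symbol 0: members go to different blocks, giving {S1,S10} and {S2,S6}.
On input 0, block {S0,S3,S4,S5,S8} splits into {S4,S5,S8} and {S0} and {S3}.
Split {S2,S6} by δ(·,1) → {S2} and {S6}.
Stable partition: {S1,S10} | {S4,S5,S8} | {S2} | {S0} | {S3} | {S6} — 6 equivalence classes.
The equivalence class containing S2 is {S2}, of size 1.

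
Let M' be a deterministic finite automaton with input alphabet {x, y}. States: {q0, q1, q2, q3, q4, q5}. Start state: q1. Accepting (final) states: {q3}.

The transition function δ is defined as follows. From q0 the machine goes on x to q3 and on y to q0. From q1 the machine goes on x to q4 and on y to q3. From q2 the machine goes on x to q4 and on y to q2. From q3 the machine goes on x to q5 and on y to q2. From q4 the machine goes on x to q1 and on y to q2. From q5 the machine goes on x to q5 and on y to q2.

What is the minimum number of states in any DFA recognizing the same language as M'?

5

States {q0} cannot be reached from the start state, so discard them.
Start with accepting vs non-accepting: {q3} | {q1,q2,q4,q5}.
On input y, block {q1,q2,q4,q5} splits into {q2,q4,q5} and {q1}.
Refine {q2,q4,q5} on symbol x: members go to different blocks, giving {q2,q5} and {q4}.
On input x, block {q2,q5} splits into {q2} and {q5}.
The partition is now stable with 5 blocks: {q3} | {q2} | {q1} | {q4} | {q5}.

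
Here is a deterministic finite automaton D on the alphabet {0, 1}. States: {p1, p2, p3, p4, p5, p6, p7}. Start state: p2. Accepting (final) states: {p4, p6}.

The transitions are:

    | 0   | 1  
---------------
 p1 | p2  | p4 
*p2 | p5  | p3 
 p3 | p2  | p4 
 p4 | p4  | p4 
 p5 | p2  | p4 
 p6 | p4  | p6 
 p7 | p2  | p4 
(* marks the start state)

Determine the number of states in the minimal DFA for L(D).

3

Reachable states from the start: {p2,p3,p4,p5}. Unreachable: {p1,p6,p7} — drop them.
Start with accepting vs non-accepting: {p4} | {p2,p3,p5}.
Split {p2,p3,p5} by δ(·,1) → {p3,p5} and {p2}.
The partition is now stable with 3 blocks: {p4} | {p3,p5} | {p2}.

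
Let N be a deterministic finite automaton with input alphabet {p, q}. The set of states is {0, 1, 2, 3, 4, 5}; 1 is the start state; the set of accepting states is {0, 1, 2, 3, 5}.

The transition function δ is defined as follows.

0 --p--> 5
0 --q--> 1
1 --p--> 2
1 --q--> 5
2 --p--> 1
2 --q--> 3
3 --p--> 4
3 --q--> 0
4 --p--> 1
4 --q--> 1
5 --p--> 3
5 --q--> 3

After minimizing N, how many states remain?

6

All states are reachable from the start state.
Initial partition by acceptance: {0,1,2,3,5} | {4}.
On input p, block {0,1,2,3,5} splits into {0,1,2,5} and {3}.
On input p, block {0,1,2,5} splits into {0,1,2} and {5}.
On input p, block {0,1,2} splits into {1,2} and {0}.
On input q, block {1,2} splits into {1} and {2}.
Stable partition: {1} | {4} | {3} | {5} | {0} | {2} — 6 equivalence classes.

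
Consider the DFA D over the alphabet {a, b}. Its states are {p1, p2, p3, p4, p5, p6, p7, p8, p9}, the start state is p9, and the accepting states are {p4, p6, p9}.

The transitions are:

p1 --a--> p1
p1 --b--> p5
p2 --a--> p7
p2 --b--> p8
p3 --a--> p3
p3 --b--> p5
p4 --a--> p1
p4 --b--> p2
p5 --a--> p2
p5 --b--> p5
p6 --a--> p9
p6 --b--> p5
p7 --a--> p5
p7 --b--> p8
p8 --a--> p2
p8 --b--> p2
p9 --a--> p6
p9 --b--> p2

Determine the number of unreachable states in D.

3

BFS from p9 reaches {p2, p5, p6, p7, p8, p9}; the 3 state(s) p1, p3, p4 are never visited.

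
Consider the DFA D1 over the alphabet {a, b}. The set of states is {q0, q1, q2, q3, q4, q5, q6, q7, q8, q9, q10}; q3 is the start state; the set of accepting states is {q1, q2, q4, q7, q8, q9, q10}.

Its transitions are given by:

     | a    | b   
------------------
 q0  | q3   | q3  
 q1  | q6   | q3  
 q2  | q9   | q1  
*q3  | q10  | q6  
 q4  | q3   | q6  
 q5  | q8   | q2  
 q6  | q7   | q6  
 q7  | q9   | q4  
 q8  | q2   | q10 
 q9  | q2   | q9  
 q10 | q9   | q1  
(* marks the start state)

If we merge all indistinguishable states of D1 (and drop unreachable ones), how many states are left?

Reachable states from the start: {q1,q2,q3,q4,q6,q7,q9,q10}. Unreachable: {q0,q5,q8} — drop them.
P0 = {q1,q2,q4,q7,q9,q10} | {q3,q6}.
Split {q1,q2,q4,q7,q9,q10} by δ(·,a) → {q2,q7,q9,q10} and {q1,q4}.
On input b, block {q2,q7,q9,q10} splits into {q2,q7,q10} and {q9}.
Stable partition: {q2,q7,q10} | {q3,q6} | {q1,q4} | {q9} — 4 equivalence classes.

4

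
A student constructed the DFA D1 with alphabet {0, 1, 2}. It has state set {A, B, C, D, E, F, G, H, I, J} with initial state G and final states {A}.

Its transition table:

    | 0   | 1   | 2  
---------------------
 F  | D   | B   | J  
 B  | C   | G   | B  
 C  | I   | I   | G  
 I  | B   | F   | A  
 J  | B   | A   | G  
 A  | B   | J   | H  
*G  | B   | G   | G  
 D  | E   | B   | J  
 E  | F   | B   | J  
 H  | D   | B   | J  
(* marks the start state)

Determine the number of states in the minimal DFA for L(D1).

7

All states are reachable from the start state.
P0 = {A} | {B,C,D,E,F,G,H,I,J}.
Split {B,C,D,E,F,G,H,I,J} by δ(·,1) → {B,C,D,E,F,G,H,I} and {J}.
On input 2, block {B,C,D,E,F,G,H,I} splits into {D,E,F,H} and {B,C,G} and {I}.
Refine {B,C,G} on symbol 0: members go to different blocks, giving {B,G} and {C}.
On input 0, block {B,G} splits into {B} and {G}.
No further refinement is possible. Final partition (7 blocks): {A} | {D,E,F,H} | {J} | {B} | {I} | {C} | {G}.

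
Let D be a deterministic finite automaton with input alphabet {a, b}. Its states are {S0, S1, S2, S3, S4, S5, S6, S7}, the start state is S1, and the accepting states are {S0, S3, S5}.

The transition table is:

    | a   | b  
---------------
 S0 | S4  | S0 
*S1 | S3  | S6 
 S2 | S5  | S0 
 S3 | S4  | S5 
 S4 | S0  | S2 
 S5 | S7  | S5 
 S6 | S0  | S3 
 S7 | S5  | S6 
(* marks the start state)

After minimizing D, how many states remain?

3

All states are reachable from the start state.
Initial partition by acceptance: {S0,S3,S5} | {S1,S2,S4,S6,S7}.
Split {S1,S2,S4,S6,S7} by δ(·,b) → {S1,S4,S7} and {S2,S6}.
No further refinement is possible. Final partition (3 blocks): {S0,S3,S5} | {S1,S4,S7} | {S2,S6}.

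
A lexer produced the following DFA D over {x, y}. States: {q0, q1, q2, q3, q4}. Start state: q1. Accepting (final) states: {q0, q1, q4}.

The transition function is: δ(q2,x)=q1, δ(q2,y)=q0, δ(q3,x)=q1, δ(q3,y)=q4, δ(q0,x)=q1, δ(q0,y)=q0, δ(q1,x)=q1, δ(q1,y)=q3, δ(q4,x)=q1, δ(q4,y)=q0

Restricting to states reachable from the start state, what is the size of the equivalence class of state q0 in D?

States {q2} cannot be reached from the start state, so discard them.
P0 = {q0,q1,q4} | {q3}.
Split {q0,q1,q4} by δ(·,y) → {q0,q4} and {q1}.
The partition is now stable with 3 blocks: {q0,q4} | {q3} | {q1}.
The equivalence class containing q0 is {q0,q4}, of size 2.

2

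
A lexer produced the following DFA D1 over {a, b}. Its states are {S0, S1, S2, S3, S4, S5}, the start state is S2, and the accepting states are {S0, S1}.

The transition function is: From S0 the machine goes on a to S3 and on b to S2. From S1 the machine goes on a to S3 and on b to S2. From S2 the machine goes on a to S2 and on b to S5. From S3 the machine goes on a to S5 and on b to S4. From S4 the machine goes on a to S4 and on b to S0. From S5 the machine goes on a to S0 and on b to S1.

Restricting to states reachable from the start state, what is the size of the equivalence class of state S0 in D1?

Every state is reachable, so we keep all 6.
Start with accepting vs non-accepting: {S0,S1} | {S2,S3,S4,S5}.
Refine {S2,S3,S4,S5} on symbol a: members go to different blocks, giving {S2,S3,S4} and {S5}.
Split {S2,S3,S4} by δ(·,a) → {S2,S4} and {S3}.
On input b, block {S2,S4} splits into {S2} and {S4}.
No further refinement is possible. Final partition (5 blocks): {S0,S1} | {S2} | {S5} | {S3} | {S4}.
State S0 belongs to the block {S0,S1}, which has 2 states.

2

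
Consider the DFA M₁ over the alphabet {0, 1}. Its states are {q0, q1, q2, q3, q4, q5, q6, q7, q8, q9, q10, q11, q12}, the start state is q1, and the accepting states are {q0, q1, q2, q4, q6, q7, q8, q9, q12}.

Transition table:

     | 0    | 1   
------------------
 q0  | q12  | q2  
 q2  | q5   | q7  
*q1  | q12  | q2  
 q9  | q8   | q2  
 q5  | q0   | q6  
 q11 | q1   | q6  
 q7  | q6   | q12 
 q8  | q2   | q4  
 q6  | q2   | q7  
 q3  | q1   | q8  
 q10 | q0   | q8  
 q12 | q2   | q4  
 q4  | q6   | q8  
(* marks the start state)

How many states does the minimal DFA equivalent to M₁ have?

5

Reachable states from the start: {q0,q1,q2,q4,q5,q6,q7,q8,q12}. Unreachable: {q3,q9,q10,q11} — drop them.
Start with accepting vs non-accepting: {q0,q1,q2,q4,q6,q7,q8,q12} | {q5}.
Refine {q0,q1,q2,q4,q6,q7,q8,q12} on symbol 0: members go to different blocks, giving {q0,q1,q4,q6,q7,q8,q12} and {q2}.
On input 0, block {q0,q1,q4,q6,q7,q8,q12} splits into {q0,q1,q4,q7} and {q6,q8,q12}.
Split {q0,q1,q4,q7} by δ(·,1) → {q0,q1} and {q4,q7}.
No further refinement is possible. Final partition (5 blocks): {q0,q1} | {q5} | {q2} | {q6,q8,q12} | {q4,q7}.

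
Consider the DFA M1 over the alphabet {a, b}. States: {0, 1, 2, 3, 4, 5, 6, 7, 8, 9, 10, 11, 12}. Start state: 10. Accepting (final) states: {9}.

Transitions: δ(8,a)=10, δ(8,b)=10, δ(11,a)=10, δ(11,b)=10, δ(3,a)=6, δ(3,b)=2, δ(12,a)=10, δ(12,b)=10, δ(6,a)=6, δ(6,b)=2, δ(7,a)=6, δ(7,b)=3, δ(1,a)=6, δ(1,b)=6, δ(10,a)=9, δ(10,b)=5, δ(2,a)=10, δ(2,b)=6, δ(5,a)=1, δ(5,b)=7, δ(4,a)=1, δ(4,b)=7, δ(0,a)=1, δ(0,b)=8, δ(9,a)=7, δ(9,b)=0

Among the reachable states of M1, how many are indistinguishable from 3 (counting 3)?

States {4,11,12} cannot be reached from the start state, so discard them.
Initial partition by acceptance: {9} | {0,1,2,3,5,6,7,8,10}.
Split {0,1,2,3,5,6,7,8,10} by δ(·,a) → {0,1,2,3,5,6,7,8} and {10}.
Split {0,1,2,3,5,6,7,8} by δ(·,a) → {0,1,3,5,6,7} and {2,8}.
Refine {0,1,3,5,6,7} on symbol b: members go to different blocks, giving {0,3,6} and {1,5,7}.
Split {0,3,6} by δ(·,a) → {3,6} and {0}.
Refine {2,8} on symbol b: members go to different blocks, giving {2} and {8}.
Refine {1,5,7} on symbol a: members go to different blocks, giving {1,7} and {5}.
The partition is now stable with 8 blocks: {9} | {3,6} | {10} | {2} | {1,7} | {0} | {8} | {5}.
State 3 belongs to the block {3,6}, which has 2 states.

2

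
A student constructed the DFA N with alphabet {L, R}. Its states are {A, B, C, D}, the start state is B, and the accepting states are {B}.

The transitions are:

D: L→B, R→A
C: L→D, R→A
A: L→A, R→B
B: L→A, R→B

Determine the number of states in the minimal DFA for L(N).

2

Reachable states from the start: {A,B}. Unreachable: {C,D} — drop them.
Initial partition by acceptance: {B} | {A}.
No further refinement is possible. Final partition (2 blocks): {B} | {A}.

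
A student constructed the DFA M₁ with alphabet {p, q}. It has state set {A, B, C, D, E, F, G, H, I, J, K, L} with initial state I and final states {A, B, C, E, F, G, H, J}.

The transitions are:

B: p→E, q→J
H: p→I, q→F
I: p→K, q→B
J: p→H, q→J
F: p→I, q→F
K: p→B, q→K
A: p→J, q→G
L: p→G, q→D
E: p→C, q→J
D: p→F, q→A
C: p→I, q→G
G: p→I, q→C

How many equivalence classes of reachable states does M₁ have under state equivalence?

5

First remove the unreachable states {A,D,L}; 9 states remain.
Start with accepting vs non-accepting: {B,C,E,F,G,H,J} | {I,K}.
On input p, block {B,C,E,F,G,H,J} splits into {C,F,G,H} and {B,E,J}.
On input p, block {I,K} splits into {I} and {K}.
On input p, block {B,E,J} splits into {E,J} and {B}.
The partition is now stable with 5 blocks: {C,F,G,H} | {I} | {E,J} | {K} | {B}.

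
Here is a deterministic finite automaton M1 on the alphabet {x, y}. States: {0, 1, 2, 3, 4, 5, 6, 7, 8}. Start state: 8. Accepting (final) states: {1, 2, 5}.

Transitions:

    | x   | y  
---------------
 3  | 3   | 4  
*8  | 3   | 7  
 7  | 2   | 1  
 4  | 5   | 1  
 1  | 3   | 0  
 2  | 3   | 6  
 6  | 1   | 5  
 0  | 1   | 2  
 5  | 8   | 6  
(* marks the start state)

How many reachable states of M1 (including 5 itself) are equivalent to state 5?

3

Every state is reachable, so we keep all 9.
Start with accepting vs non-accepting: {1,2,5} | {0,3,4,6,7,8}.
Split {0,3,4,6,7,8} by δ(·,x) → {0,4,6,7} and {3,8}.
No further refinement is possible. Final partition (3 blocks): {1,2,5} | {0,4,6,7} | {3,8}.
State 5 belongs to the block {1,2,5}, which has 3 states.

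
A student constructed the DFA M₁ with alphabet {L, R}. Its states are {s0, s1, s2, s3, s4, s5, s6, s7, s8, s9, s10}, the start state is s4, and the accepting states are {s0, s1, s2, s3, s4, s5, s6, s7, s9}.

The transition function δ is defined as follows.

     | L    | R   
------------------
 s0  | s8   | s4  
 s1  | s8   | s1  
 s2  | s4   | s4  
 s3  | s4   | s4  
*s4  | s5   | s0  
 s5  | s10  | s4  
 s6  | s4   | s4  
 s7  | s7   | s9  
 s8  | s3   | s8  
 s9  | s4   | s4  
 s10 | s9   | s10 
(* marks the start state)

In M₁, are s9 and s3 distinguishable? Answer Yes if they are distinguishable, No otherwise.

States {s1,s2,s6,s7} cannot be reached from the start state, so discard them.
Start with accepting vs non-accepting: {s0,s3,s4,s5,s9} | {s8,s10}.
Split {s0,s3,s4,s5,s9} by δ(·,L) → {s3,s4,s9} and {s0,s5}.
Split {s3,s4,s9} by δ(·,L) → {s3,s9} and {s4}.
No further refinement is possible. Final partition (4 blocks): {s3,s9} | {s8,s10} | {s0,s5} | {s4}.
s9 and s3 lie in the same block of the stable partition, so they are equivalent — no string distinguishes them.

No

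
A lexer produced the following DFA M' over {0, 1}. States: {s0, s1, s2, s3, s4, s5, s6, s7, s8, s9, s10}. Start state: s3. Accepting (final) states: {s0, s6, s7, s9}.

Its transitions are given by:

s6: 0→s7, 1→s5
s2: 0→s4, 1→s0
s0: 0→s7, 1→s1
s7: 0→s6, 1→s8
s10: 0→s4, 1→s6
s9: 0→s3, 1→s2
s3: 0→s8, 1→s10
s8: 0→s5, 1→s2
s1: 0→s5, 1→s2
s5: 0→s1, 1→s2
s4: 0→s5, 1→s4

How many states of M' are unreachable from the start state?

No path from s3 leads to s9; the other 10 states are all reachable.

1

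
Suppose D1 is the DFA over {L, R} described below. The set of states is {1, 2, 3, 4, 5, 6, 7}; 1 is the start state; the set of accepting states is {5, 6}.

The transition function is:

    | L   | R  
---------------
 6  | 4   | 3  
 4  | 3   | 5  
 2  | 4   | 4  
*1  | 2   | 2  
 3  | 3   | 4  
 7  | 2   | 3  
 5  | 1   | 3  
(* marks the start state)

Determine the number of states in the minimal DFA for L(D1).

First remove the unreachable states {6,7}; 5 states remain.
Initial partition by acceptance: {5} | {1,2,3,4}.
Refine {1,2,3,4} on symbol R: members go to different blocks, giving {1,2,3} and {4}.
Split {1,2,3} by δ(·,L) → {1,3} and {2}.
Split {1,3} by δ(·,L) → {1} and {3}.
Stable partition: {5} | {1} | {4} | {2} | {3} — 5 equivalence classes.

5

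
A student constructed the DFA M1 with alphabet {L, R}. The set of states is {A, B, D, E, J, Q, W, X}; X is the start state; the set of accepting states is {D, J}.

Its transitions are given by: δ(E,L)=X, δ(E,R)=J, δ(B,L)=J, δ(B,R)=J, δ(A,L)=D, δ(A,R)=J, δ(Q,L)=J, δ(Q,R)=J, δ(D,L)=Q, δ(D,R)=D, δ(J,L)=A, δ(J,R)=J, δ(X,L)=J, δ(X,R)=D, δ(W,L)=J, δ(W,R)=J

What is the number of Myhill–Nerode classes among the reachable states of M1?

States {B,E,W} cannot be reached from the start state, so discard them.
Start with accepting vs non-accepting: {D,J} | {A,Q,X}.
No further refinement is possible. Final partition (2 blocks): {D,J} | {A,Q,X}.

2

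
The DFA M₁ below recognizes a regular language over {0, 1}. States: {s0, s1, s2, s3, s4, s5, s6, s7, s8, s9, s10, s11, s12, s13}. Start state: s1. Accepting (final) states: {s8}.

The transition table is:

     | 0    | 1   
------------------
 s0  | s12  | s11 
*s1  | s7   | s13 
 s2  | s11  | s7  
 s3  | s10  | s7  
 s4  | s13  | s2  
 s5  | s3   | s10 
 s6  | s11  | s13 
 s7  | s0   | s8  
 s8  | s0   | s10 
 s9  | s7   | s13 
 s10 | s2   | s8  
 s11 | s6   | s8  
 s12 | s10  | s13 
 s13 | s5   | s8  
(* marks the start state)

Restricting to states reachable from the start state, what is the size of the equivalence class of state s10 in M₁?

States {s4,s9} cannot be reached from the start state, so discard them.
Initial partition by acceptance: {s8} | {s0,s1,s2,s3,s5,s6,s7,s10,s11,s12,s13}.
Refine {s0,s1,s2,s3,s5,s6,s7,s10,s11,s12,s13} on symbol 1: members go to different blocks, giving {s0,s1,s2,s3,s5,s6,s12} and {s7,s10,s11,s13}.
Refine {s0,s1,s2,s3,s5,s6,s12} on symbol 0: members go to different blocks, giving {s1,s2,s3,s6,s12} and {s0,s5}.
Split {s7,s10,s11,s13} by δ(·,0) → {s7,s13} and {s10,s11}.
On input 0, block {s1,s2,s3,s6,s12} splits into {s2,s3,s6,s12} and {s1}.
No further refinement is possible. Final partition (6 blocks): {s8} | {s2,s3,s6,s12} | {s7,s13} | {s0,s5} | {s10,s11} | {s1}.
The equivalence class containing s10 is {s10,s11}, of size 2.

2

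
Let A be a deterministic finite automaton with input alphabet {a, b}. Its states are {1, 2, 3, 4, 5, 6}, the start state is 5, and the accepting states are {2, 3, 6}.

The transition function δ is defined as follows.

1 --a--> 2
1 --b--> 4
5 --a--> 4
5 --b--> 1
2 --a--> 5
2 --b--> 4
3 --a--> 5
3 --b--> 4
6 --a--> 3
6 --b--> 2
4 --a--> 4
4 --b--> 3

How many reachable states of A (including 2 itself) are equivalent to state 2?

2

First remove the unreachable states {6}; 5 states remain.
Start with accepting vs non-accepting: {2,3} | {1,4,5}.
Refine {1,4,5} on symbol a: members go to different blocks, giving {4,5} and {1}.
Split {4,5} by δ(·,b) → {4} and {5}.
The partition is now stable with 4 blocks: {2,3} | {4} | {1} | {5}.
State 2 belongs to the block {2,3}, which has 2 states.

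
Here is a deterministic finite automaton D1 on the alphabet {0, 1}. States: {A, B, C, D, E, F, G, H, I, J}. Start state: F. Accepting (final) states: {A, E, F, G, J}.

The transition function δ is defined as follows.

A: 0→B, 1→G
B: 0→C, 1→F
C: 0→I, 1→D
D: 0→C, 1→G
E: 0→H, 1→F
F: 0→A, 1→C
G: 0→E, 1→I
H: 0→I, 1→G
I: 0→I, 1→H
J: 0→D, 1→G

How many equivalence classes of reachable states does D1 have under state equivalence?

First remove the unreachable states {J}; 9 states remain.
Initial partition by acceptance: {A,E,F,G} | {B,C,D,H,I}.
Split {A,E,F,G} by δ(·,0) → {A,E} and {F,G}.
On input 1, block {B,C,D,H,I} splits into {B,D,H} and {C,I}.
The partition is now stable with 4 blocks: {A,E} | {B,D,H} | {F,G} | {C,I}.

4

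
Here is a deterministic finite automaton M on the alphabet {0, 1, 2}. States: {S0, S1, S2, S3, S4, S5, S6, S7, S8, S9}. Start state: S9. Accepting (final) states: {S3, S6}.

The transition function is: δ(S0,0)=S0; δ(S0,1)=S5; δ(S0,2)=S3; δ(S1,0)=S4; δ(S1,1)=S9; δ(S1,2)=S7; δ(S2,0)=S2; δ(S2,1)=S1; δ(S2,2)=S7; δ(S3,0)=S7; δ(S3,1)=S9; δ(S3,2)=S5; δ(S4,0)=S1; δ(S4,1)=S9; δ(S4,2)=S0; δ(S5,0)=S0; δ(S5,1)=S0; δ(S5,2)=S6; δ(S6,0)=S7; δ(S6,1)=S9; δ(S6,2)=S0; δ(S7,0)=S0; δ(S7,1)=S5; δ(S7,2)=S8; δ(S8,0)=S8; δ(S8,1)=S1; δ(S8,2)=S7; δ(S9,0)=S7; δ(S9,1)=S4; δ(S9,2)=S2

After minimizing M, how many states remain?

7

Start with accepting vs non-accepting: {S3,S6} | {S0,S1,S2,S4,S5,S7,S8,S9}.
Refine {S0,S1,S2,S4,S5,S7,S8,S9} on symbol 2: members go to different blocks, giving {S1,S2,S4,S7,S8,S9} and {S0,S5}.
Refine {S1,S2,S4,S7,S8,S9} on symbol 0: members go to different blocks, giving {S1,S2,S4,S8,S9} and {S7}.
Split {S1,S2,S4,S8,S9} by δ(·,0) → {S1,S2,S4,S8} and {S9}.
Split {S1,S2,S4,S8} by δ(·,1) → {S1,S4} and {S2,S8}.
On input 2, block {S1,S4} splits into {S1} and {S4}.
The partition is now stable with 7 blocks: {S3,S6} | {S1} | {S0,S5} | {S7} | {S9} | {S2,S8} | {S4}.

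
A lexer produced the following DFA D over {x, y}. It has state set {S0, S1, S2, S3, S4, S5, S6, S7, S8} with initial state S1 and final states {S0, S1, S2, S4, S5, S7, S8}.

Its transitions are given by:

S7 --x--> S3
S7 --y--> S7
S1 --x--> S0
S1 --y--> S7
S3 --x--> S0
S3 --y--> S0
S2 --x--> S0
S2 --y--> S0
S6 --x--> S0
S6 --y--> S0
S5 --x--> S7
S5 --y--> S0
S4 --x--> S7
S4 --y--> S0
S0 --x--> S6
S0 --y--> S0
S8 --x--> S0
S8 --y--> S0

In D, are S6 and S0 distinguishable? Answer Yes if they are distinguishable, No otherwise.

States {S2,S4,S5,S8} cannot be reached from the start state, so discard them.
Initial partition by acceptance: {S0,S1,S7} | {S3,S6}.
Refine {S0,S1,S7} on symbol x: members go to different blocks, giving {S0,S7} and {S1}.
No further refinement is possible. Final partition (3 blocks): {S0,S7} | {S3,S6} | {S1}.
S6 and S0 end up in different blocks, so they are distinguishable. For instance, the string 'ε' is accepted from only S0.

Yes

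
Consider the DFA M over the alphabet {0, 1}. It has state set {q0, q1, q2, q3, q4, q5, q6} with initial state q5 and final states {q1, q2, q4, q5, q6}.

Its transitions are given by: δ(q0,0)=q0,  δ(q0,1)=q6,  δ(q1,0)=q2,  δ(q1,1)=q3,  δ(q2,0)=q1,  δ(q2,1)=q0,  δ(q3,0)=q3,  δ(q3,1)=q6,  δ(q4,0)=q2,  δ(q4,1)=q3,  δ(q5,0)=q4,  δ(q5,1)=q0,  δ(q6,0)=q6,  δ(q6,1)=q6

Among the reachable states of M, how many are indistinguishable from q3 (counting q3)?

2

Every state is reachable, so we keep all 7.
P0 = {q1,q2,q4,q5,q6} | {q0,q3}.
Split {q1,q2,q4,q5,q6} by δ(·,1) → {q1,q2,q4,q5} and {q6}.
No further refinement is possible. Final partition (3 blocks): {q1,q2,q4,q5} | {q0,q3} | {q6}.
The equivalence class containing q3 is {q0,q3}, of size 2.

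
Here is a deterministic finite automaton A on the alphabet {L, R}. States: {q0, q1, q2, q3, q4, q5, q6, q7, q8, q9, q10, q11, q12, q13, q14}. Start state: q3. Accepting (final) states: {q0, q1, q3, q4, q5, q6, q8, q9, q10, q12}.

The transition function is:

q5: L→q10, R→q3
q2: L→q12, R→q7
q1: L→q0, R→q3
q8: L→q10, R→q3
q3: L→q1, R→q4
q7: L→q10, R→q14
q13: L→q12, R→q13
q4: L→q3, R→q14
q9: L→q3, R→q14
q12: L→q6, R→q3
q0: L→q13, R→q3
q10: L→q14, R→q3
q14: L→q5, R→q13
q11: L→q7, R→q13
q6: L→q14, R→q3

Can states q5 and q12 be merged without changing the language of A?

States {q2,q7,q8,q9,q11} cannot be reached from the start state, so discard them.
Start with accepting vs non-accepting: {q0,q1,q3,q4,q5,q6,q10,q12} | {q13,q14}.
Split {q0,q1,q3,q4,q5,q6,q10,q12} by δ(·,L) → {q1,q3,q4,q5,q12} and {q0,q6,q10}.
Refine {q1,q3,q4,q5,q12} on symbol L: members go to different blocks, giving {q1,q5,q12} and {q3,q4}.
On input L, block {q3,q4} splits into {q3} and {q4}.
Stable partition: {q1,q5,q12} | {q13,q14} | {q0,q6,q10} | {q3} | {q4} — 5 equivalence classes.
q5 and q12 lie in the same block of the stable partition, so they are equivalent — no string distinguishes them.

Yes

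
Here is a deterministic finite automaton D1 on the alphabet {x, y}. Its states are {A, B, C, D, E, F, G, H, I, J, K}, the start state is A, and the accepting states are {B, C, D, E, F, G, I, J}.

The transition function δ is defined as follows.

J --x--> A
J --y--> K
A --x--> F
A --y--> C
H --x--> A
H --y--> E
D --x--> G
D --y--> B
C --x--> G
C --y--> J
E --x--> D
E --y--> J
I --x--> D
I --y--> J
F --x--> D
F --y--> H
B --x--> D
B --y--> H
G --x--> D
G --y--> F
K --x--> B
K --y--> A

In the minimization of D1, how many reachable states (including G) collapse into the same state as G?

States {I} cannot be reached from the start state, so discard them.
Initial partition by acceptance: {B,C,D,E,F,G,J} | {A,H,K}.
Split {B,C,D,E,F,G,J} by δ(·,x) → {B,C,D,E,F,G} and {J}.
On input y, block {B,C,D,E,F,G} splits into {B,F} and {C,E} and {D,G}.
On input x, block {A,H,K} splits into {A,K} and {H}.
Refine {A,K} on symbol y: members go to different blocks, giving {A} and {K}.
Stable partition: {B,F} | {A} | {J} | {C,E} | {D,G} | {H} | {K} — 7 equivalence classes.
State G belongs to the block {D,G}, which has 2 states.

2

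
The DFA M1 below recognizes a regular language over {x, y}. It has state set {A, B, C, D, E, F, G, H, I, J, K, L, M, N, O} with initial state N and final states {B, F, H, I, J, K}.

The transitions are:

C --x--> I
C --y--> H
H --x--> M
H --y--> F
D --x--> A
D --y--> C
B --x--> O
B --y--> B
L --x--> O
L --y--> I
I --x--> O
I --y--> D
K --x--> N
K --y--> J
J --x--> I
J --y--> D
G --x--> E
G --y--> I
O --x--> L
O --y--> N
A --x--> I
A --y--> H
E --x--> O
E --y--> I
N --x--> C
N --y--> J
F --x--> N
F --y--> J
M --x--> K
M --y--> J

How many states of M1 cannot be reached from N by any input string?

Starting at N and following transitions, the reachable set is {A, C, D, F, H, I, J, K, L, M, N, O}. That leaves B, E, G unreachable — 3 in total.

3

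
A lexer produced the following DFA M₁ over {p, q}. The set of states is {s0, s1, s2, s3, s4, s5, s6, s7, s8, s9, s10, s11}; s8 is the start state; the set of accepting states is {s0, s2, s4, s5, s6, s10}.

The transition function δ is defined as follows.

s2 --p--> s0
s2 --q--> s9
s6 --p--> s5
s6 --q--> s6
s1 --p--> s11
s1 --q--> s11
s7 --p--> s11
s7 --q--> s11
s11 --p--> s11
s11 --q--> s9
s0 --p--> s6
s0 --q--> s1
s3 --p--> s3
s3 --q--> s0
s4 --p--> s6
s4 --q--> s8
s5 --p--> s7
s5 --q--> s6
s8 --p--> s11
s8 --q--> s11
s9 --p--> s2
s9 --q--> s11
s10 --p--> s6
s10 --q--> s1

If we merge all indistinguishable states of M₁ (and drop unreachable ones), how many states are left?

Reachable states from the start: {s0,s1,s2,s5,s6,s7,s8,s9,s11}. Unreachable: {s3,s4,s10} — drop them.
Initial partition by acceptance: {s0,s2,s5,s6} | {s1,s7,s8,s9,s11}.
Split {s0,s2,s5,s6} by δ(·,p) → {s0,s2,s6} and {s5}.
On input p, block {s0,s2,s6} splits into {s0,s2} and {s6}.
Split {s0,s2} by δ(·,p) → {s0} and {s2}.
On input p, block {s1,s7,s8,s9,s11} splits into {s1,s7,s8,s11} and {s9}.
Refine {s1,s7,s8,s11} on symbol q: members go to different blocks, giving {s1,s7,s8} and {s11}.
No further refinement is possible. Final partition (7 blocks): {s0} | {s1,s7,s8} | {s5} | {s6} | {s2} | {s9} | {s11}.

7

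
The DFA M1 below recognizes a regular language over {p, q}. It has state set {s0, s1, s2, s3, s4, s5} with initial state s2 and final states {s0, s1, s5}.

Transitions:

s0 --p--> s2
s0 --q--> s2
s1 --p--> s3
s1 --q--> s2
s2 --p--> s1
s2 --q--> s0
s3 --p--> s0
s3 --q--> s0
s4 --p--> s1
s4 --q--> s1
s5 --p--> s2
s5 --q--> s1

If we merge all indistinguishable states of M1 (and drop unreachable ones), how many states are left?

2

States {s4,s5} cannot be reached from the start state, so discard them.
P0 = {s0,s1} | {s2,s3}.
The partition is now stable with 2 blocks: {s0,s1} | {s2,s3}.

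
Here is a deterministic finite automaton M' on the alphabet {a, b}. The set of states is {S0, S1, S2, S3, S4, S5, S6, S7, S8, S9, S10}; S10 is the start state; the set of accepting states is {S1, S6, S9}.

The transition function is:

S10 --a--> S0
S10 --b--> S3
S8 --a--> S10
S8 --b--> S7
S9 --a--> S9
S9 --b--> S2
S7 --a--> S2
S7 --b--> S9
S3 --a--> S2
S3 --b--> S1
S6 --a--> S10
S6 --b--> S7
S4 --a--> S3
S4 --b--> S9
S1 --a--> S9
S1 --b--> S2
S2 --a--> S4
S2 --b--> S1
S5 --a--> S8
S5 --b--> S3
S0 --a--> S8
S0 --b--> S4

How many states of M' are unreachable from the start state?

2

Starting at S10 and following transitions, the reachable set is {S0, S1, S2, S3, S4, S7, S8, S9, S10}. That leaves S5, S6 unreachable — 2 in total.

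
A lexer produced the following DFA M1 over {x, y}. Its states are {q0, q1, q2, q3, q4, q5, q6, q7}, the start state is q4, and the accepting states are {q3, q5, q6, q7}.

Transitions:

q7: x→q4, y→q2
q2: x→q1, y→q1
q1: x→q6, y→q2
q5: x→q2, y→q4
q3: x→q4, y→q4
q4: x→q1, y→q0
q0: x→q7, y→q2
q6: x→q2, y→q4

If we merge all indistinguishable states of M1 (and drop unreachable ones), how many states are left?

3

States {q3,q5} cannot be reached from the start state, so discard them.
Start with accepting vs non-accepting: {q6,q7} | {q0,q1,q2,q4}.
On input x, block {q0,q1,q2,q4} splits into {q0,q1} and {q2,q4}.
The partition is now stable with 3 blocks: {q6,q7} | {q0,q1} | {q2,q4}.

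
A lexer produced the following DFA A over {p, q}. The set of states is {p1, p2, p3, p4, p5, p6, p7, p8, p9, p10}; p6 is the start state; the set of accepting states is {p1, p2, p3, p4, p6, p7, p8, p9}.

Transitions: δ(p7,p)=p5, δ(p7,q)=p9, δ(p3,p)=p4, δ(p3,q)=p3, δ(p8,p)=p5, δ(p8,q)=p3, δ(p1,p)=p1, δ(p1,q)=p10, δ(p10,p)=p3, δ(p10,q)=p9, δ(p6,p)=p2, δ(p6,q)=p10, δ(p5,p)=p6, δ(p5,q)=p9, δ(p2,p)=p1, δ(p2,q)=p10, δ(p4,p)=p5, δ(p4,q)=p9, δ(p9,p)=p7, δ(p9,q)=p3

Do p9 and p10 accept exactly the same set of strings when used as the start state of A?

No

First remove the unreachable states {p8}; 9 states remain.
P0 = {p1,p2,p3,p4,p6,p7,p9} | {p5,p10}.
Refine {p1,p2,p3,p4,p6,p7,p9} on symbol p: members go to different blocks, giving {p1,p2,p3,p6,p9} and {p4,p7}.
Split {p1,p2,p3,p6,p9} by δ(·,p) → {p1,p2,p6} and {p3,p9}.
Refine {p5,p10} on symbol p: members go to different blocks, giving {p5} and {p10}.
Stable partition: {p1,p2,p6} | {p5} | {p4,p7} | {p3,p9} | {p10} — 5 equivalence classes.
p9 and p10 end up in different blocks, so they are distinguishable. For instance, the string 'ε' is accepted from only p9.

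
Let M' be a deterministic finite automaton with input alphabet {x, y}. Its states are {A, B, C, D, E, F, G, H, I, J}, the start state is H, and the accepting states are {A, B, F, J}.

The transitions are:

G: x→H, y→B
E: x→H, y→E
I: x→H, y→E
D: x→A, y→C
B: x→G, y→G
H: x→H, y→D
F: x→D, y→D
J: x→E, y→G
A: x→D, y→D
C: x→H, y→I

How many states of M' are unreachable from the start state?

4

BFS from H reaches {A, C, D, E, H, I}; the 4 state(s) B, F, G, J are never visited.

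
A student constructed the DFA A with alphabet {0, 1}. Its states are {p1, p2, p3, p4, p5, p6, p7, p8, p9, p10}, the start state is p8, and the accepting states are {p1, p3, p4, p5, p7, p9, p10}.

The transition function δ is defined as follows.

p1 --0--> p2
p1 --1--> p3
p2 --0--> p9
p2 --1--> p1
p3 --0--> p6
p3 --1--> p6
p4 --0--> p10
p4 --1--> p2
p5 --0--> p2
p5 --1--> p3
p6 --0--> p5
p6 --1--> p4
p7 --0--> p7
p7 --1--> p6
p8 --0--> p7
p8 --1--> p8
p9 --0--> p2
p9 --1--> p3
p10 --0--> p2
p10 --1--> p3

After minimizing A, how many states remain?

7

All states are reachable from the start state.
P0 = {p1,p3,p4,p5,p7,p9,p10} | {p2,p6,p8}.
Refine {p1,p3,p4,p5,p7,p9,p10} on symbol 0: members go to different blocks, giving {p1,p3,p5,p9,p10} and {p4,p7}.
Refine {p1,p3,p5,p9,p10} on symbol 1: members go to different blocks, giving {p1,p5,p9,p10} and {p3}.
On input 0, block {p2,p6,p8} splits into {p2,p6} and {p8}.
Split {p2,p6} by δ(·,1) → {p2} and {p6}.
On input 0, block {p4,p7} splits into {p4} and {p7}.
Stable partition: {p1,p5,p9,p10} | {p2} | {p4} | {p3} | {p8} | {p6} | {p7} — 7 equivalence classes.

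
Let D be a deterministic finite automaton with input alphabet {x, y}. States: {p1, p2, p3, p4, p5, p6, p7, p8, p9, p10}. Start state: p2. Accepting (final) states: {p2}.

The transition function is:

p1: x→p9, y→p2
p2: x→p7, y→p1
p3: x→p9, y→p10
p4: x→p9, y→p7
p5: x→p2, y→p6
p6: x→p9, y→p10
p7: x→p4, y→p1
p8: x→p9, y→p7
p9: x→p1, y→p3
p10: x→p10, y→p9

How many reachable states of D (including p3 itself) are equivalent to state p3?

States {p5,p6,p8} cannot be reached from the start state, so discard them.
Start with accepting vs non-accepting: {p2} | {p1,p3,p4,p7,p9,p10}.
Split {p1,p3,p4,p7,p9,p10} by δ(·,y) → {p3,p4,p7,p9,p10} and {p1}.
Refine {p3,p4,p7,p9,p10} on symbol x: members go to different blocks, giving {p3,p4,p7,p10} and {p9}.
Refine {p3,p4,p7,p10} on symbol x: members go to different blocks, giving {p3,p4} and {p7,p10}.
Split {p7,p10} by δ(·,x) → {p7} and {p10}.
Refine {p3,p4} on symbol y: members go to different blocks, giving {p3} and {p4}.
Stable partition: {p2} | {p3} | {p1} | {p9} | {p7} | {p10} | {p4} — 7 equivalence classes.
State p3 belongs to the block {p3}, which has 1 states.

1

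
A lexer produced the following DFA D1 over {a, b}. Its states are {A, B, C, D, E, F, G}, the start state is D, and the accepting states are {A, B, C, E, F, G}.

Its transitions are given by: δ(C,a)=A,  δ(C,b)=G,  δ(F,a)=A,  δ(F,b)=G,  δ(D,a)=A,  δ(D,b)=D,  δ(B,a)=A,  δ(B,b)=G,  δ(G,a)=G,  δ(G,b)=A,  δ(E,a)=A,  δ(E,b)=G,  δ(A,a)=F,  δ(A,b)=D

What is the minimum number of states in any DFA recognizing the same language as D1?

4

States {B,C,E} cannot be reached from the start state, so discard them.
P0 = {A,F,G} | {D}.
Refine {A,F,G} on symbol b: members go to different blocks, giving {F,G} and {A}.
Refine {F,G} on symbol a: members go to different blocks, giving {F} and {G}.
Stable partition: {F} | {D} | {A} | {G} — 4 equivalence classes.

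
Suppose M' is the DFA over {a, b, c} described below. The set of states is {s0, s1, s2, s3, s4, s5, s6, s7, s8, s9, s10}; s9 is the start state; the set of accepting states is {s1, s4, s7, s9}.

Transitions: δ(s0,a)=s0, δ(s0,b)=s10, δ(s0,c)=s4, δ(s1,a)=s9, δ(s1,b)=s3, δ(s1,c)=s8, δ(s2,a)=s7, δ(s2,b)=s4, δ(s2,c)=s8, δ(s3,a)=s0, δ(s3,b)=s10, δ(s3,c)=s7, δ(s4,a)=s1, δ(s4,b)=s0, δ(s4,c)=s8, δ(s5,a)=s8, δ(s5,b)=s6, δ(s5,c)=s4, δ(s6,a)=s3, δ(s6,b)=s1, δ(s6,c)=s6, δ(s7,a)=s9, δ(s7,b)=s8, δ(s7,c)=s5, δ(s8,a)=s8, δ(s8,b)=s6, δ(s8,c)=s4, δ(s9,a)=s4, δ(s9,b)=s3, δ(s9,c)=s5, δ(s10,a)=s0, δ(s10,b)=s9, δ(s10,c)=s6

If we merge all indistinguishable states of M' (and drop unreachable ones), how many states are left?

3

First remove the unreachable states {s2}; 10 states remain.
P0 = {s1,s4,s7,s9} | {s0,s3,s5,s6,s8,s10}.
Split {s0,s3,s5,s6,s8,s10} by δ(·,b) → {s0,s3,s5,s8} and {s6,s10}.
The partition is now stable with 3 blocks: {s1,s4,s7,s9} | {s0,s3,s5,s8} | {s6,s10}.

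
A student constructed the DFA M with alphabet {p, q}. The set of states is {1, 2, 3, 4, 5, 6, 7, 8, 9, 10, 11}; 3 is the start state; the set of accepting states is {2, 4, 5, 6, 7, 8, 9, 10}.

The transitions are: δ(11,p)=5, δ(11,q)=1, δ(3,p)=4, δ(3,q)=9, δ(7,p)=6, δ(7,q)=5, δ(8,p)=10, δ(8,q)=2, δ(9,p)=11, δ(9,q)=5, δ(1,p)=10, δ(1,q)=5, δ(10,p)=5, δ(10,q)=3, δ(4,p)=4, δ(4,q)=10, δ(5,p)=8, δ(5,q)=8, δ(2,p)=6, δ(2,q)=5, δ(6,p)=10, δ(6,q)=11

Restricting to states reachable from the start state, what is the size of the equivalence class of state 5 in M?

1

Reachable states from the start: {1,2,3,4,5,6,8,9,10,11}. Unreachable: {7} — drop them.
Start with accepting vs non-accepting: {2,4,5,6,8,9,10} | {1,3,11}.
Refine {2,4,5,6,8,9,10} on symbol p: members go to different blocks, giving {2,4,5,6,8,10} and {9}.
On input q, block {2,4,5,6,8,10} splits into {2,4,5,8} and {6,10}.
On input p, block {2,4,5,8} splits into {2,8} and {4,5}.
Split {2,8} by δ(·,q) → {2} and {8}.
On input p, block {1,3,11} splits into {3,11} and {1}.
On input q, block {3,11} splits into {3} and {11}.
On input p, block {6,10} splits into {6} and {10}.
On input p, block {4,5} splits into {4} and {5}.
The partition is now stable with 10 blocks: {2} | {3} | {9} | {6} | {4} | {8} | {1} | {11} | {10} | {5}.
State 5 belongs to the block {5}, which has 1 states.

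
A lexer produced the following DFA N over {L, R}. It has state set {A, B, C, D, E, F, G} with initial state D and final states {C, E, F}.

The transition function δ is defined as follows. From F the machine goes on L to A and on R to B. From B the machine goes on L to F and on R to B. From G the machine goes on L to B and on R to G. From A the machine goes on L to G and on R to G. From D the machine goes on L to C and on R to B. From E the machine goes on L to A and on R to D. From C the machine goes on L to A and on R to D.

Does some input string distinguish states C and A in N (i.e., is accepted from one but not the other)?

First remove the unreachable states {E}; 6 states remain.
Initial partition by acceptance: {C,F} | {A,B,D,G}.
Split {A,B,D,G} by δ(·,L) → {A,G} and {B,D}.
On input L, block {A,G} splits into {A} and {G}.
No further refinement is possible. Final partition (4 blocks): {C,F} | {A} | {B,D} | {G}.
C and A end up in different blocks, so they are distinguishable. For instance, the string 'ε' is accepted from only C.

Yes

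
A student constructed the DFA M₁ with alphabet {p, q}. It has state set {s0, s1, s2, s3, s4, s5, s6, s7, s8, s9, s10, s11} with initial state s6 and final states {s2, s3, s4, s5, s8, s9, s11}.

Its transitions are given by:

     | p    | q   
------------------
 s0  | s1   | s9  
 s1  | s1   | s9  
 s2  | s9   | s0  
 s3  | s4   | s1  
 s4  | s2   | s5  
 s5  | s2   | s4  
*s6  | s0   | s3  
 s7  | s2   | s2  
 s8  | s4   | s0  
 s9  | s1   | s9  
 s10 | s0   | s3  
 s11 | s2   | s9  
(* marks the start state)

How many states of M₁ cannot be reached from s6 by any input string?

4

Starting at s6 and following transitions, the reachable set is {s0, s1, s2, s3, s4, s5, s6, s9}. That leaves s7, s8, s10, s11 unreachable — 4 in total.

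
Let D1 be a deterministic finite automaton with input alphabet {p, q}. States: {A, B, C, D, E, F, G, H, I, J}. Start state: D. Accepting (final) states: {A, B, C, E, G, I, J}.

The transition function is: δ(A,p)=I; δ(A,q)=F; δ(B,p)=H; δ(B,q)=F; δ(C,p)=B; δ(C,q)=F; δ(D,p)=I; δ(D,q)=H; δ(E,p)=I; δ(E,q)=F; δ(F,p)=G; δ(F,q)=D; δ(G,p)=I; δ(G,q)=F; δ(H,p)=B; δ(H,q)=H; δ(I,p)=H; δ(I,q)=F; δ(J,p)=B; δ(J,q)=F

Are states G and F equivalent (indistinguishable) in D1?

No

Reachable states from the start: {B,D,F,G,H,I}. Unreachable: {A,C,E,J} — drop them.
P0 = {B,G,I} | {D,F,H}.
Refine {B,G,I} on symbol p: members go to different blocks, giving {B,I} and {G}.
Split {D,F,H} by δ(·,p) → {D,H} and {F}.
Stable partition: {B,I} | {D,H} | {G} | {F} — 4 equivalence classes.
G and F end up in different blocks, so they are distinguishable. For instance, the string 'ε' is accepted from only G.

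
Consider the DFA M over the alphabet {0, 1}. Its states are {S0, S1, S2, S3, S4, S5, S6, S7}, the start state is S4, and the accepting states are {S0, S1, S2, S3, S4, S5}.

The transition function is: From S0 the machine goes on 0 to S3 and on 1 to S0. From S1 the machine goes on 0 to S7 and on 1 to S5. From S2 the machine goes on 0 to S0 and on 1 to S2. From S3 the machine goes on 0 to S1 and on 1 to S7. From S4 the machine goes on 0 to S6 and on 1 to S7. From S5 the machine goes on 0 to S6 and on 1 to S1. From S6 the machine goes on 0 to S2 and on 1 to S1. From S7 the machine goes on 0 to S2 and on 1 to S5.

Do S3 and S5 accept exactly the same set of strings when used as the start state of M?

No

Every state is reachable, so we keep all 8.
P0 = {S0,S1,S2,S3,S4,S5} | {S6,S7}.
On input 0, block {S0,S1,S2,S3,S4,S5} splits into {S0,S2,S3} and {S1,S4,S5}.
Refine {S0,S2,S3} on symbol 0: members go to different blocks, giving {S0,S2} and {S3}.
On input 0, block {S0,S2} splits into {S0} and {S2}.
Refine {S1,S4,S5} on symbol 1: members go to different blocks, giving {S1,S5} and {S4}.
No further refinement is possible. Final partition (6 blocks): {S0} | {S6,S7} | {S1,S5} | {S3} | {S2} | {S4}.
S3 and S5 end up in different blocks, so they are distinguishable. For instance, the string '0' is accepted from only S3.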